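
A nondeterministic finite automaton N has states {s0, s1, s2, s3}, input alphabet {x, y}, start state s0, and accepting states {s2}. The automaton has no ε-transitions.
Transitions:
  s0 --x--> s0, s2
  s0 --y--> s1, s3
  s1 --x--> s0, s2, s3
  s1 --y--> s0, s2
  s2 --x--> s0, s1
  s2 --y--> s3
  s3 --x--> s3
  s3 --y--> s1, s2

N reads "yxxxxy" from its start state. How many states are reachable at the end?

4

Start: {s0}
read y: {s1, s3}
read x: {s0, s2, s3}
read x: {s0, s1, s2, s3}
read x: {s0, s1, s2, s3}
read x: {s0, s1, s2, s3}
read y: {s0, s1, s2, s3}
Final reachable set {s0, s1, s2, s3} has 4 states.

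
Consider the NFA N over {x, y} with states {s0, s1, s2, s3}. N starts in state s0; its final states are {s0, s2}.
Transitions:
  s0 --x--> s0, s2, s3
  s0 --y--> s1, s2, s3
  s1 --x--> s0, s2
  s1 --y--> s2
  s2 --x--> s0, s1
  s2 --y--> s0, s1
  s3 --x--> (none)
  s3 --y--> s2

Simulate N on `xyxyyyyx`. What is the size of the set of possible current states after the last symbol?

Start: {s0}
read x: {s0, s2, s3}
read y: {s0, s1, s2, s3}
read x: {s0, s1, s2, s3}
read y: {s0, s1, s2, s3}
read y: {s0, s1, s2, s3}
read y: {s0, s1, s2, s3}
read y: {s0, s1, s2, s3}
read x: {s0, s1, s2, s3}
Final reachable set {s0, s1, s2, s3} has 4 states.

4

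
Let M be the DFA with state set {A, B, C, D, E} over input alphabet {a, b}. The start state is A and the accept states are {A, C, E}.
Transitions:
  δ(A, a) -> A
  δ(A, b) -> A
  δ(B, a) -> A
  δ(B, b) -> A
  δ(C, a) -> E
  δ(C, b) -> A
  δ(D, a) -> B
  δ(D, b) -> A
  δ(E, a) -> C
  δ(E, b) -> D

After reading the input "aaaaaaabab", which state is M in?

A --a--> A
A --a--> A
A --a--> A
A --a--> A
A --a--> A
A --a--> A
A --a--> A
A --b--> A
A --a--> A
A --b--> A

A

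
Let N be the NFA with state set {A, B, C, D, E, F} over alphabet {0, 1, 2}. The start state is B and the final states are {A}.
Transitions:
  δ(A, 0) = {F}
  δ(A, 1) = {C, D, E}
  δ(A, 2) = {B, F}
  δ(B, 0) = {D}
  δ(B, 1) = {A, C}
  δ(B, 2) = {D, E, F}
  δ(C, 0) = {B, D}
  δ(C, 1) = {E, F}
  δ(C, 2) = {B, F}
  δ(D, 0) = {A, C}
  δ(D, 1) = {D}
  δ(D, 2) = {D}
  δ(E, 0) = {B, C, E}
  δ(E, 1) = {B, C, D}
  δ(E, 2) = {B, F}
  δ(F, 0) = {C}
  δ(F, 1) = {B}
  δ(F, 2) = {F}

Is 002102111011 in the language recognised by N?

accepted

Start: {B}
read 0: {D}
read 0: {A, C}
read 2: {B, F}
read 1: {A, B, C}
read 0: {B, D, F}
read 2: {D, E, F}
read 1: {B, C, D}
read 1: {A, C, D, E, F}
read 1: {B, C, D, E, F}
read 0: {A, B, C, D, E}
read 1: {A, B, C, D, E, F}
read 1: {A, B, C, D, E, F}
Reachable ∩ accepting = {A} — nonempty.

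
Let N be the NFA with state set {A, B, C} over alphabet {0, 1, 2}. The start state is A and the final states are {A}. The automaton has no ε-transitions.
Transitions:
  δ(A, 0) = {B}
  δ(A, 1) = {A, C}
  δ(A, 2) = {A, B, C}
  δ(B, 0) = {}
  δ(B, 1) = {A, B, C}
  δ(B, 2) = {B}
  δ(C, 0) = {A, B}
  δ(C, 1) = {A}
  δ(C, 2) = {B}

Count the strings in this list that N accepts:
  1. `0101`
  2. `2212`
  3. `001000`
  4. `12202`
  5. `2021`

`0101`: accepted
`2212`: accepted
`001000`: rejected
`12202`: accepted
`2021`: accepted

4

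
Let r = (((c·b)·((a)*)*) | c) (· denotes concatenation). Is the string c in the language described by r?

yes

The right alternative c matches c.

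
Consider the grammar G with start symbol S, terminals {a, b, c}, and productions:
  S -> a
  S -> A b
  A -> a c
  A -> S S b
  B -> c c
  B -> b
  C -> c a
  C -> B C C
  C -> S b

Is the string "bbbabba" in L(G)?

no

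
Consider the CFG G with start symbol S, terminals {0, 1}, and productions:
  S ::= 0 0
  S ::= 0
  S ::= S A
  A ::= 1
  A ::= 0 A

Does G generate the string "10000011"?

no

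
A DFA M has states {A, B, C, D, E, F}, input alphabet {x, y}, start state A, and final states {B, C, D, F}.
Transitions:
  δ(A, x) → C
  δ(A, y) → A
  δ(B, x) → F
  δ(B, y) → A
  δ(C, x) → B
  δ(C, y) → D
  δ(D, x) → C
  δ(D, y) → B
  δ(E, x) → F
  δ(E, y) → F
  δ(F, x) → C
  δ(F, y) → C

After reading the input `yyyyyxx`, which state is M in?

B

A --y--> A
A --y--> A
A --y--> A
A --y--> A
A --y--> A
A --x--> C
C --x--> B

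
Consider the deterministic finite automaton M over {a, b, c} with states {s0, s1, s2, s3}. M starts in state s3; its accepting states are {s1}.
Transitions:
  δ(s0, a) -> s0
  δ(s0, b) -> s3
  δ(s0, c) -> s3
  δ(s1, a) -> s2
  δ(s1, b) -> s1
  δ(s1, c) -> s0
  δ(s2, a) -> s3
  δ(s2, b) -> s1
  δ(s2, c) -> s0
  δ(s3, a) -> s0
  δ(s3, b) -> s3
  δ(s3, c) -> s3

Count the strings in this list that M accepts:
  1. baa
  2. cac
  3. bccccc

0

baa: rejected
cac: rejected
bccccc: rejected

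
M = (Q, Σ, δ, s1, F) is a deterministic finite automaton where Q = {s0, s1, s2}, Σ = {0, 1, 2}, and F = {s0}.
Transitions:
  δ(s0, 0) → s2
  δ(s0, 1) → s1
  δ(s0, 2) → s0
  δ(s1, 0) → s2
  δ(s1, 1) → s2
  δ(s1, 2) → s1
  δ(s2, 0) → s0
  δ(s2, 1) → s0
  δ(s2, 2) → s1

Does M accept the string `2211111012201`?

accepted

s1 --2--> s1
s1 --2--> s1
s1 --1--> s2
s2 --1--> s0
s0 --1--> s1
s1 --1--> s2
s2 --1--> s0
s0 --0--> s2
s2 --1--> s0
s0 --2--> s0
s0 --2--> s0
s0 --0--> s2
s2 --1--> s0
End in state s0, which is an accepting state.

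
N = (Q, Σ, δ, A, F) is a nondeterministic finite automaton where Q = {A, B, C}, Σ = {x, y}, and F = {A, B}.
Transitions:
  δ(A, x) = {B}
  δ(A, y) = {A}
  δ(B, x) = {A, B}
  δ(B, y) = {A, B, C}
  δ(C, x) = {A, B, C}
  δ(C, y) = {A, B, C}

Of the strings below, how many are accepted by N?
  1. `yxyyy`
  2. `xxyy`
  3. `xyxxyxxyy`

3

`yxyyy`: accepted
`xxyy`: accepted
`xyxxyxxyy`: accepted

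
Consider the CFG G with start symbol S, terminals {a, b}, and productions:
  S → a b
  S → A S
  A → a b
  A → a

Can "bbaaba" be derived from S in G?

no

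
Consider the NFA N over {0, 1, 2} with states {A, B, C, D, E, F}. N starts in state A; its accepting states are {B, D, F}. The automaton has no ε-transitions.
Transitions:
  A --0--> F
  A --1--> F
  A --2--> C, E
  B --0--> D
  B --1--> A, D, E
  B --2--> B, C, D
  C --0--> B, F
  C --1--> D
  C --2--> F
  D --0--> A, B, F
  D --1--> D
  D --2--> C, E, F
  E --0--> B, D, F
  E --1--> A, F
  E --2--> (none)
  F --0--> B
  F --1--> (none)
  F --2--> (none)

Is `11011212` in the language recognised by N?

rejected

Start: {A}
read 1: {F}
read 1: {}
The reachable set is empty and stays empty for the remaining 6 symbols.
Reachable ∩ accepting = {} — empty.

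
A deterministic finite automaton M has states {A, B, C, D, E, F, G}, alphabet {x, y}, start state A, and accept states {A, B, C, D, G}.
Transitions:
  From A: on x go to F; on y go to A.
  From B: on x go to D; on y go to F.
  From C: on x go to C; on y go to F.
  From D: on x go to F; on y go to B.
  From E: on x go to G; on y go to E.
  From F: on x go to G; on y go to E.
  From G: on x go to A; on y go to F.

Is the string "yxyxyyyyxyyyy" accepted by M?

A --y--> A
A --x--> F
F --y--> E
E --x--> G
G --y--> F
F --y--> E
E --y--> E
E --y--> E
E --x--> G
G --y--> F
F --y--> E
E --y--> E
E --y--> E
End in state E, which is not an accepting state.

rejected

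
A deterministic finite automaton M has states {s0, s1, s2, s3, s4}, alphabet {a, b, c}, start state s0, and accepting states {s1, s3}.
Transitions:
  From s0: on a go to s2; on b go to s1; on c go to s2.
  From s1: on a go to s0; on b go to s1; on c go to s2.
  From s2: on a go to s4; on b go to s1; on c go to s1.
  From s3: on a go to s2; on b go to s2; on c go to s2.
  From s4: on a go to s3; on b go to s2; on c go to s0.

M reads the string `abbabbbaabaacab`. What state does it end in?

s0 --a--> s2
s2 --b--> s1
s1 --b--> s1
s1 --a--> s0
s0 --b--> s1
s1 --b--> s1
s1 --b--> s1
s1 --a--> s0
s0 --a--> s2
s2 --b--> s1
s1 --a--> s0
s0 --a--> s2
s2 --c--> s1
s1 --a--> s0
s0 --b--> s1

s1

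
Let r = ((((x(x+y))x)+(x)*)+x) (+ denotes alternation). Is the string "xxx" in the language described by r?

yes

The left alternative (((x(x+y))x)+(x)*) matches xxx.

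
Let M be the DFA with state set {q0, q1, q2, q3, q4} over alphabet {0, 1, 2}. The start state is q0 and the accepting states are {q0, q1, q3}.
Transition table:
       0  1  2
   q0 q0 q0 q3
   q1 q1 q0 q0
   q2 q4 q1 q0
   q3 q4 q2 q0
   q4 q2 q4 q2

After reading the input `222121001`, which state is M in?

q0 --2--> q3
q3 --2--> q0
q0 --2--> q3
q3 --1--> q2
q2 --2--> q0
q0 --1--> q0
q0 --0--> q0
q0 --0--> q0
q0 --1--> q0

q0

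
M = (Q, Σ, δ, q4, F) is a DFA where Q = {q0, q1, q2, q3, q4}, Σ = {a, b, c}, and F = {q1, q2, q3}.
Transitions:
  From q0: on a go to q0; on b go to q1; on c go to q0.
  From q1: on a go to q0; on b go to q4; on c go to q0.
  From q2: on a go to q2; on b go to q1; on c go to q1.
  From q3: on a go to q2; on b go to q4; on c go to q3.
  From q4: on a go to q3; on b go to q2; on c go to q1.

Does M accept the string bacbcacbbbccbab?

q4 --b--> q2
q2 --a--> q2
q2 --c--> q1
q1 --b--> q4
q4 --c--> q1
q1 --a--> q0
q0 --c--> q0
q0 --b--> q1
q1 --b--> q4
q4 --b--> q2
q2 --c--> q1
q1 --c--> q0
q0 --b--> q1
q1 --a--> q0
q0 --b--> q1
End in state q1, which is an accepting state.

accepted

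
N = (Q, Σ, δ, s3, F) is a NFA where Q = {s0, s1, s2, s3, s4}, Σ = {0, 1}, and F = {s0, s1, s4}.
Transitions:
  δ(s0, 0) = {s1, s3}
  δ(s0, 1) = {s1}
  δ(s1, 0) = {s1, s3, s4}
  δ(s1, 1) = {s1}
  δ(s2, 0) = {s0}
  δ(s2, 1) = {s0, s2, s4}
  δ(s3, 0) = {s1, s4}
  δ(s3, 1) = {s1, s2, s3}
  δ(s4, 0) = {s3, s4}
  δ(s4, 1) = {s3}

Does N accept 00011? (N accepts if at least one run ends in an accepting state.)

accepted

Start: {s3}
read 0: {s1, s4}
read 0: {s1, s3, s4}
read 0: {s1, s3, s4}
read 1: {s1, s2, s3}
read 1: {s0, s1, s2, s3, s4}
Reachable ∩ accepting = {s0, s1, s4} — nonempty.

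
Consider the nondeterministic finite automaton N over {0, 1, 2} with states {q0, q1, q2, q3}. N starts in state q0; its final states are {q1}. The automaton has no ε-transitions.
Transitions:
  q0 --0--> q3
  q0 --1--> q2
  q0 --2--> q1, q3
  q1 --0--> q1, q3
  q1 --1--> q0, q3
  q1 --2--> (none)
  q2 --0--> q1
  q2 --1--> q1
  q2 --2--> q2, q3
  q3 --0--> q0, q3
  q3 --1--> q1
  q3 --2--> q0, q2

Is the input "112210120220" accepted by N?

Start: {q0}
read 1: {q2}
read 1: {q1}
read 2: {}
The reachable set is empty and stays empty for the remaining 9 symbols.
Reachable ∩ accepting = {} — empty.

rejected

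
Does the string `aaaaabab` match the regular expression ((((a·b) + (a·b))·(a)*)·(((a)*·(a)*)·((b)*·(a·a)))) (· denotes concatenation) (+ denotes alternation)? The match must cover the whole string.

no

No split of aaaaabab into u·v has (((a·b)+(a·b))·(a)*) matching u and (((a)*·(a)*)·((b)*·(a·a))) matching v.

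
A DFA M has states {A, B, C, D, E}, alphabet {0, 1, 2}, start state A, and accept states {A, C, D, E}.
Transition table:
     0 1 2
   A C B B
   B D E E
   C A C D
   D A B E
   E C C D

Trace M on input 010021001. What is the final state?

B

A --0--> C
C --1--> C
C --0--> A
A --0--> C
C --2--> D
D --1--> B
B --0--> D
D --0--> A
A --1--> B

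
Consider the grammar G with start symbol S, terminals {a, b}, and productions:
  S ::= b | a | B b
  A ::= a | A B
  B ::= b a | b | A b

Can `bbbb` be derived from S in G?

no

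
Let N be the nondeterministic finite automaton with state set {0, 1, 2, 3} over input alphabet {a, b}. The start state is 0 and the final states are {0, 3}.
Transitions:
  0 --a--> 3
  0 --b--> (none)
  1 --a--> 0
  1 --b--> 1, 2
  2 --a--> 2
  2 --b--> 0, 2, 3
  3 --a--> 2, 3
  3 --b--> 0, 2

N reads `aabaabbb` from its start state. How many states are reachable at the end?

Start: {0}
read a: {3}
read a: {2, 3}
read b: {0, 2, 3}
read a: {2, 3}
read a: {2, 3}
read b: {0, 2, 3}
read b: {0, 2, 3}
read b: {0, 2, 3}
Final reachable set {0, 2, 3} has 3 states.

3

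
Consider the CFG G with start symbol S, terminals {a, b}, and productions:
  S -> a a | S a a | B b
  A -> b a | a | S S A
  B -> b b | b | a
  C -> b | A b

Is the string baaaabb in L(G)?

no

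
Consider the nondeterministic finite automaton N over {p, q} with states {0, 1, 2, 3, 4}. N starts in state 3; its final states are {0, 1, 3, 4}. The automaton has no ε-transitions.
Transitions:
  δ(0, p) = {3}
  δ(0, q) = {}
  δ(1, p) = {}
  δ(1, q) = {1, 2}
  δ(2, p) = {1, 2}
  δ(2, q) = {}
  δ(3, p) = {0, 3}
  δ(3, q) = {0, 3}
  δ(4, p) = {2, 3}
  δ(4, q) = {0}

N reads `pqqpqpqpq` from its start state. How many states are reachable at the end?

Start: {3}
read p: {0, 3}
read q: {0, 3}
read q: {0, 3}
read p: {0, 3}
read q: {0, 3}
read p: {0, 3}
read q: {0, 3}
read p: {0, 3}
read q: {0, 3}
Final reachable set {0, 3} has 2 states.

2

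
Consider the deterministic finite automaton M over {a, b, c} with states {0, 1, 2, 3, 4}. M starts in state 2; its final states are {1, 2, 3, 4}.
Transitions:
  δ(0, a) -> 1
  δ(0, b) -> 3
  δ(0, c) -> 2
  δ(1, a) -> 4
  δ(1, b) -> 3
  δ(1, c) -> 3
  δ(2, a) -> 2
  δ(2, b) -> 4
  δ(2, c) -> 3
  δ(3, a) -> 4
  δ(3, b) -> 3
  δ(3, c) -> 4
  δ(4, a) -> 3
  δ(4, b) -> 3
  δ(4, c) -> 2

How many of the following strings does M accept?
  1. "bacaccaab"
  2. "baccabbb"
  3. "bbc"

"bacaccaab": accepted
"baccabbb": accepted
"bbc": accepted

3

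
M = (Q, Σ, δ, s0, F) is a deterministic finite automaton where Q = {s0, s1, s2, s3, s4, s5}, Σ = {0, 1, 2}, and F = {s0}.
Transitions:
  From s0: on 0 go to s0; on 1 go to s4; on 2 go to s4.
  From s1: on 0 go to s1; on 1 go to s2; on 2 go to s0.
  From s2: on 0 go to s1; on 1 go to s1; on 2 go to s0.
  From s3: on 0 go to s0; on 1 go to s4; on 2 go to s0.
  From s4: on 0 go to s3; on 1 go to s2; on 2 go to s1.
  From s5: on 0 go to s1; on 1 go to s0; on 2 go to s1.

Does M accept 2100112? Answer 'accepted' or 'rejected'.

accepted

s0 --2--> s4
s4 --1--> s2
s2 --0--> s1
s1 --0--> s1
s1 --1--> s2
s2 --1--> s1
s1 --2--> s0
End in state s0, which is an accepting state.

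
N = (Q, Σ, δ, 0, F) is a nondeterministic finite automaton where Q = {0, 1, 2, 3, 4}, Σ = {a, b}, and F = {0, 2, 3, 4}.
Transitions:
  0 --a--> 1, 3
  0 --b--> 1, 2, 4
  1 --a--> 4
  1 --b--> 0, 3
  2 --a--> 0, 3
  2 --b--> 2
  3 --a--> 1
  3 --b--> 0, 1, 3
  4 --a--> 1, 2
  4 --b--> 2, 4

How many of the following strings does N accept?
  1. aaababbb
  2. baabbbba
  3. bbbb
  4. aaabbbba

aaababbb: accepted
baabbbba: accepted
bbbb: accepted
aaabbbba: accepted

4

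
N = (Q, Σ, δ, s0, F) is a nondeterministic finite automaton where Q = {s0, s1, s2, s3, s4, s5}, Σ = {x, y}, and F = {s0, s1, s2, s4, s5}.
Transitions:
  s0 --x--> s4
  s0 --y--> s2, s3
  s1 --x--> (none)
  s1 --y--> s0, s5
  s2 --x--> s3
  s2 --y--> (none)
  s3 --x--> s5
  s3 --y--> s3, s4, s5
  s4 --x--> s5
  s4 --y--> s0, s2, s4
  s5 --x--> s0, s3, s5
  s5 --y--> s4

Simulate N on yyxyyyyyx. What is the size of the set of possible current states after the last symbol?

4

Start: {s0}
read y: {s2, s3}
read y: {s3, s4, s5}
read x: {s0, s3, s5}
read y: {s2, s3, s4, s5}
read y: {s0, s2, s3, s4, s5}
read y: {s0, s2, s3, s4, s5}
read y: {s0, s2, s3, s4, s5}
read y: {s0, s2, s3, s4, s5}
read x: {s0, s3, s4, s5}
Final reachable set {s0, s3, s4, s5} has 4 states.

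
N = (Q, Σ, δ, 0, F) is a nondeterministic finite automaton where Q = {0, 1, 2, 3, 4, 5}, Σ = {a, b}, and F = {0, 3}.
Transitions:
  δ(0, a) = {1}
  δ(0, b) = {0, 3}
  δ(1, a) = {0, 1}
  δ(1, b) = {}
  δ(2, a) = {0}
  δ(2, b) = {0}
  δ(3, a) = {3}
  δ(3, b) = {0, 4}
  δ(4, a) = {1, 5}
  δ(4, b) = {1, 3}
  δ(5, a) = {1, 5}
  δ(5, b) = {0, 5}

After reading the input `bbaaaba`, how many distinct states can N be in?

3

Start: {0}
read b: {0, 3}
read b: {0, 3, 4}
read a: {1, 3, 5}
read a: {0, 1, 3, 5}
read a: {0, 1, 3, 5}
read b: {0, 3, 4, 5}
read a: {1, 3, 5}
Final reachable set {1, 3, 5} has 3 states.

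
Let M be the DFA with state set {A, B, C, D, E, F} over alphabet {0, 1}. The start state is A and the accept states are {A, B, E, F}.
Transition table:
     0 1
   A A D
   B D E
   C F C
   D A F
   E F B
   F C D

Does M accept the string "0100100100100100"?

A --0--> A
A --1--> D
D --0--> A
A --0--> A
A --1--> D
D --0--> A
A --0--> A
A --1--> D
D --0--> A
A --0--> A
A --1--> D
D --0--> A
A --0--> A
A --1--> D
D --0--> A
A --0--> A
End in state A, which is an accepting state.

accepted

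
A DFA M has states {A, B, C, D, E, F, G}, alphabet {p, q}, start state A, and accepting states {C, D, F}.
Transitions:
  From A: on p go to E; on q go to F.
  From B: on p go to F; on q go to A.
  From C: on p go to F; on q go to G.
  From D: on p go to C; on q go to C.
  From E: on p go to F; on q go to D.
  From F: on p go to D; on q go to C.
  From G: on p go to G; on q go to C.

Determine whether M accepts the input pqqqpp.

rejected

A --p--> E
E --q--> D
D --q--> C
C --q--> G
G --p--> G
G --p--> G
End in state G, which is not an accepting state.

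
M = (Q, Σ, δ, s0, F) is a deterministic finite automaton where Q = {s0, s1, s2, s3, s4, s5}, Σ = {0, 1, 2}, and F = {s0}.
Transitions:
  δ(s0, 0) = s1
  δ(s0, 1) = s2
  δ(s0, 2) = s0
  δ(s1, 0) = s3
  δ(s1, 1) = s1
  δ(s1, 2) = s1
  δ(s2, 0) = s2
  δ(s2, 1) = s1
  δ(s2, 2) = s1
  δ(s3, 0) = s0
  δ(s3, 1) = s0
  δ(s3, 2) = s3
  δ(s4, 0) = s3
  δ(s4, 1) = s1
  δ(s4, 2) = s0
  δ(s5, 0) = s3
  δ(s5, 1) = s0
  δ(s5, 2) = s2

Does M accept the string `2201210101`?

s0 --2--> s0
s0 --2--> s0
s0 --0--> s1
s1 --1--> s1
s1 --2--> s1
s1 --1--> s1
s1 --0--> s3
s3 --1--> s0
s0 --0--> s1
s1 --1--> s1
End in state s1, which is not an accepting state.

rejected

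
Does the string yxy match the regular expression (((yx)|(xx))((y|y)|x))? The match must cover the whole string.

Split as yx·y: ((yx)|(xx)) matches yx and ((y|y)|x) matches y.

yes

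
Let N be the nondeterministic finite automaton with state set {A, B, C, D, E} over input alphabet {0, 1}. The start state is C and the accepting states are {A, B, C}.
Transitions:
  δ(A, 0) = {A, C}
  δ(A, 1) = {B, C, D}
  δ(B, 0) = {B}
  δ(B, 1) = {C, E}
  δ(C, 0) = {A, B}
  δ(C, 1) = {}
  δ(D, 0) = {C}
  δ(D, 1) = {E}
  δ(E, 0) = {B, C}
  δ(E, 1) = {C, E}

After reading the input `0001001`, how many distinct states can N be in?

Start: {C}
read 0: {A, B}
read 0: {A, B, C}
read 0: {A, B, C}
read 1: {B, C, D, E}
read 0: {A, B, C}
read 0: {A, B, C}
read 1: {B, C, D, E}
Final reachable set {B, C, D, E} has 4 states.

4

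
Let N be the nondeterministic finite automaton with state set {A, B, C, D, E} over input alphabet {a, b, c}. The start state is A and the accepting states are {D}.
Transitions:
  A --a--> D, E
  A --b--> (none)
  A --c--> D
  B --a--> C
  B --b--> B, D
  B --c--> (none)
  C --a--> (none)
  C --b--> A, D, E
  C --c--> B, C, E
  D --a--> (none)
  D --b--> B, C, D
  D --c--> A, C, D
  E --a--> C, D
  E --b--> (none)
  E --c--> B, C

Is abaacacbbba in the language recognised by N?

rejected

Start: {A}
read a: {D, E}
read b: {B, C, D}
read a: {C}
read a: {}
The reachable set is empty and stays empty for the remaining 7 symbols.
Reachable ∩ accepting = {} — empty.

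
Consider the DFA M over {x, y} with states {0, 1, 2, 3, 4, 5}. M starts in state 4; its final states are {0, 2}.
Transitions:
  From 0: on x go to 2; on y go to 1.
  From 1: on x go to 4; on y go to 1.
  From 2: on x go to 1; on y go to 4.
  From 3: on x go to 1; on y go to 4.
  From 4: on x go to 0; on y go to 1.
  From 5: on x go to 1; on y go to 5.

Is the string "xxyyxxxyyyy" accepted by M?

rejected

4 --x--> 0
0 --x--> 2
2 --y--> 4
4 --y--> 1
1 --x--> 4
4 --x--> 0
0 --x--> 2
2 --y--> 4
4 --y--> 1
1 --y--> 1
1 --y--> 1
End in state 1, which is not an accepting state.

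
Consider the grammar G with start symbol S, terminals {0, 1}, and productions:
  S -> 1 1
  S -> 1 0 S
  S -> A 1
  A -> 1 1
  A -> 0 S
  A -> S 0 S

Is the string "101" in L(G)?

no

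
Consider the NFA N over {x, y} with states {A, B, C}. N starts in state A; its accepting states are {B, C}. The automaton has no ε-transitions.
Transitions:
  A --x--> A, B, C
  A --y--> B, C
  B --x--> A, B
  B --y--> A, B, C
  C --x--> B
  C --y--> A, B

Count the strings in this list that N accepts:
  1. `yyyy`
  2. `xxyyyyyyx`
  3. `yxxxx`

`yyyy`: accepted
`xxyyyyyyx`: accepted
`yxxxx`: accepted

3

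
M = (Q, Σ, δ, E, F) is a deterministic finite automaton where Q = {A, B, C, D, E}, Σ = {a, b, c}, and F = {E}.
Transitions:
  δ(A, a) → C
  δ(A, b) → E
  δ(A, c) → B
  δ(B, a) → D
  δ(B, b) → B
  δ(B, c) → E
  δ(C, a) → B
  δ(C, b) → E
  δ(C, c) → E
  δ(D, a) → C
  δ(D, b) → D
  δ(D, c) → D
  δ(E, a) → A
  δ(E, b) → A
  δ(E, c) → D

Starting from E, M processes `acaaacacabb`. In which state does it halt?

E --a--> A
A --c--> B
B --a--> D
D --a--> C
C --a--> B
B --c--> E
E --a--> A
A --c--> B
B --a--> D
D --b--> D
D --b--> D

D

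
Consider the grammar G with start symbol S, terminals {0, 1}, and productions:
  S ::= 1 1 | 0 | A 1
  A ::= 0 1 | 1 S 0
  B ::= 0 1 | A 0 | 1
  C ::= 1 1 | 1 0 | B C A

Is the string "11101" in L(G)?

S ⇒ A1 ⇒ 1S01 ⇒ 11101

yes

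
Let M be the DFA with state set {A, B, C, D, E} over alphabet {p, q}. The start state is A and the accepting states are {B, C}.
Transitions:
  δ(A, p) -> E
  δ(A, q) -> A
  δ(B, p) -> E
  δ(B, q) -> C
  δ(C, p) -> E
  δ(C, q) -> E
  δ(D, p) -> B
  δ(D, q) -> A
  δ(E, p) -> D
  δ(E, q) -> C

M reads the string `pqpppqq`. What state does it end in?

A --p--> E
E --q--> C
C --p--> E
E --p--> D
D --p--> B
B --q--> C
C --q--> E

E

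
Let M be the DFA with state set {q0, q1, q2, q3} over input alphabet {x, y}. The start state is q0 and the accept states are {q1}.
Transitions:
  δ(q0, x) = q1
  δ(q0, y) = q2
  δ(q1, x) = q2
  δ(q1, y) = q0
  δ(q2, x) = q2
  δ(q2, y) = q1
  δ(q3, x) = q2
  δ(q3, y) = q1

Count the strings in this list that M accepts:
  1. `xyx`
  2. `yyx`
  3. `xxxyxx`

`xyx`: accepted
`yyx`: rejected
`xxxyxx`: rejected

1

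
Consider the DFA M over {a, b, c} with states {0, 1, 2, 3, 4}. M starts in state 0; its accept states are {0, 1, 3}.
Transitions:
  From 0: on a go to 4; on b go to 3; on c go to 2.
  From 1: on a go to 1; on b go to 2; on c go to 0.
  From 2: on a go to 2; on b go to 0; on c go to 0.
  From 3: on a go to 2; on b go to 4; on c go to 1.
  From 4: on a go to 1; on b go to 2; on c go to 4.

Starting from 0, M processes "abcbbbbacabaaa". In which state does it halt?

2

0 --a--> 4
4 --b--> 2
2 --c--> 0
0 --b--> 3
3 --b--> 4
4 --b--> 2
2 --b--> 0
0 --a--> 4
4 --c--> 4
4 --a--> 1
1 --b--> 2
2 --a--> 2
2 --a--> 2
2 --a--> 2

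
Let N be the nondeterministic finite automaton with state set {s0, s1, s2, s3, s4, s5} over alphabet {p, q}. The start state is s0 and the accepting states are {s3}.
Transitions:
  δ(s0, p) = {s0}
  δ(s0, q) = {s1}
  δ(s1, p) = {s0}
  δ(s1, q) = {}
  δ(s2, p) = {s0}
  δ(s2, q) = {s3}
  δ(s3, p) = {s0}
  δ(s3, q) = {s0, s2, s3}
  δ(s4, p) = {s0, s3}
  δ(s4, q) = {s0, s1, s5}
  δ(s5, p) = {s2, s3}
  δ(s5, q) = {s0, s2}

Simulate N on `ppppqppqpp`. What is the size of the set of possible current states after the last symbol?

Start: {s0}
read p: {s0}
read p: {s0}
read p: {s0}
read p: {s0}
read q: {s1}
read p: {s0}
read p: {s0}
read q: {s1}
read p: {s0}
read p: {s0}
Final reachable set {s0} has 1 state.

1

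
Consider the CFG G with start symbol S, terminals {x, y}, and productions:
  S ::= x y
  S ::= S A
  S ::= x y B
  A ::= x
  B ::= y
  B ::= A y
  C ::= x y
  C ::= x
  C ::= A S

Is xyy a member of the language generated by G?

S ⇒ xyB ⇒ xyy

yes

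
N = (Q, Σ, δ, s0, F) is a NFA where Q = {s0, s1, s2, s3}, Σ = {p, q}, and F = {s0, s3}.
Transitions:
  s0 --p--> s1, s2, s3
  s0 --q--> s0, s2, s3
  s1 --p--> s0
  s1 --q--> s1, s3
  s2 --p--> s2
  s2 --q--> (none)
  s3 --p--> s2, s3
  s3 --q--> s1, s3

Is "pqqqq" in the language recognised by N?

accepted

Start: {s0}
read p: {s1, s2, s3}
read q: {s1, s3}
read q: {s1, s3}
read q: {s1, s3}
read q: {s1, s3}
Reachable ∩ accepting = {s3} — nonempty.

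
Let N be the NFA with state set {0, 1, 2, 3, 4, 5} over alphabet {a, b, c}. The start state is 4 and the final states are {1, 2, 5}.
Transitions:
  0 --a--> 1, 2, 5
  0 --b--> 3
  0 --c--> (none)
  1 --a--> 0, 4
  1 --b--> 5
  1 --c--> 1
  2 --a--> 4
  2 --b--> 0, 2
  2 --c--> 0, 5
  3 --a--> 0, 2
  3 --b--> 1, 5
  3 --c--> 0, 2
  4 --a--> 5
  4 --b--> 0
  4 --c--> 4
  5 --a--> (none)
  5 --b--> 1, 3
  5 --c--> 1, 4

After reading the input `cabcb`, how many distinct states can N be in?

4

Start: {4}
read c: {4}
read a: {5}
read b: {1, 3}
read c: {0, 1, 2}
read b: {0, 2, 3, 5}
Final reachable set {0, 2, 3, 5} has 4 states.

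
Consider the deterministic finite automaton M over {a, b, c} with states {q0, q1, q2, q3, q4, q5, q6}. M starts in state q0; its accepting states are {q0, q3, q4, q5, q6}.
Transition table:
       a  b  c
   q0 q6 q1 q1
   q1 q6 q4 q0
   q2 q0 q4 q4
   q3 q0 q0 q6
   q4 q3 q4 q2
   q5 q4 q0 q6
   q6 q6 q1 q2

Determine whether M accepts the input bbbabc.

rejected

q0 --b--> q1
q1 --b--> q4
q4 --b--> q4
q4 --a--> q3
q3 --b--> q0
q0 --c--> q1
End in state q1, which is not an accepting state.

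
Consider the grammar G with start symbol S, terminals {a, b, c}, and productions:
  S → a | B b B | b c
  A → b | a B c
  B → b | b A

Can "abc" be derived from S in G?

no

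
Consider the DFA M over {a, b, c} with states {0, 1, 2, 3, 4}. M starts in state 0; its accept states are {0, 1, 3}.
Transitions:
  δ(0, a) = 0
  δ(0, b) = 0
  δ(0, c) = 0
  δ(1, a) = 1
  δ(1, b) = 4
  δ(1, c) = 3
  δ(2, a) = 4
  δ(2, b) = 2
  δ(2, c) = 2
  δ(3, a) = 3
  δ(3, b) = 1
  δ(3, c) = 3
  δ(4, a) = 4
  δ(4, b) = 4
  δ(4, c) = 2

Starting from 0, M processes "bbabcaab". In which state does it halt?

0

0 --b--> 0
0 --b--> 0
0 --a--> 0
0 --b--> 0
0 --c--> 0
0 --a--> 0
0 --a--> 0
0 --b--> 0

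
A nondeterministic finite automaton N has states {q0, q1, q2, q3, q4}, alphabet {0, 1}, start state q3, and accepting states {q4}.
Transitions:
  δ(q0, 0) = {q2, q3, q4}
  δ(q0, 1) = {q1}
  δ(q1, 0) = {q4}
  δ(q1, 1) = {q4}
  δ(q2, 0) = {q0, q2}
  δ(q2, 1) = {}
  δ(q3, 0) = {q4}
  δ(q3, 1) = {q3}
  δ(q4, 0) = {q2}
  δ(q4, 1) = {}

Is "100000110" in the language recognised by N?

Start: {q3}
read 1: {q3}
read 0: {q4}
read 0: {q2}
read 0: {q0, q2}
read 0: {q0, q2, q3, q4}
read 0: {q0, q2, q3, q4}
read 1: {q1, q3}
read 1: {q3, q4}
read 0: {q2, q4}
Reachable ∩ accepting = {q4} — nonempty.

accepted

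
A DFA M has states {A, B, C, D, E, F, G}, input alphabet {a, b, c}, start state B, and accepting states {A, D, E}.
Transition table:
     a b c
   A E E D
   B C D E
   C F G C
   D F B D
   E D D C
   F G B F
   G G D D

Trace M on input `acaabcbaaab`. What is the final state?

B --a--> C
C --c--> C
C --a--> F
F --a--> G
G --b--> D
D --c--> D
D --b--> B
B --a--> C
C --a--> F
F --a--> G
G --b--> D

D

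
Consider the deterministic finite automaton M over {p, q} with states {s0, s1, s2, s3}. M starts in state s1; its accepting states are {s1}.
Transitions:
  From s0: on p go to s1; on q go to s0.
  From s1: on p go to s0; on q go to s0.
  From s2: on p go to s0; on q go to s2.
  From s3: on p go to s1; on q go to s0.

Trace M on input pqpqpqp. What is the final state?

s1 --p--> s0
s0 --q--> s0
s0 --p--> s1
s1 --q--> s0
s0 --p--> s1
s1 --q--> s0
s0 --p--> s1

s1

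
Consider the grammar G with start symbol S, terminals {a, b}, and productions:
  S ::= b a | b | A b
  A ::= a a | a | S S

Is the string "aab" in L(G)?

S ⇒ Ab ⇒ aab

yes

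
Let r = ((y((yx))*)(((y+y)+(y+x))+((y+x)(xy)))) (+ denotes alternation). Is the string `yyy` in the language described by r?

no

No split of yyy into u·v has (y((yx))*) matching u and (((y+y)+(y+x))+((y+x)(xy))) matching v.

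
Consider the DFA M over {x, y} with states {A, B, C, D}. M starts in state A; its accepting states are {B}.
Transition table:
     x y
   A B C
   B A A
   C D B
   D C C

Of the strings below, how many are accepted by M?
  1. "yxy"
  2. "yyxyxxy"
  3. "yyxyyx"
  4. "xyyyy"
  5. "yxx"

1

"yxy": rejected
"yyxyxxy": accepted
"yyxyyx": rejected
"xyyyy": rejected
"yxx": rejected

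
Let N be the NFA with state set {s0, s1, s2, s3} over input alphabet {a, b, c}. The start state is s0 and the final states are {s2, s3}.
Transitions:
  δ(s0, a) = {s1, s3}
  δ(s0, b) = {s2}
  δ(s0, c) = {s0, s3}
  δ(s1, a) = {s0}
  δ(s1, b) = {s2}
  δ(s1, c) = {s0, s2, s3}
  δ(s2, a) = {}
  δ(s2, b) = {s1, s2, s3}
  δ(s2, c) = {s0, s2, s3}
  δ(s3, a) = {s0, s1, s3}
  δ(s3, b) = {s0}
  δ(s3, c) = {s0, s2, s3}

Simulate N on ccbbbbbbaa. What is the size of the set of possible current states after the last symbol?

3

Start: {s0}
read c: {s0, s3}
read c: {s0, s2, s3}
read b: {s0, s1, s2, s3}
read b: {s0, s1, s2, s3}
read b: {s0, s1, s2, s3}
read b: {s0, s1, s2, s3}
read b: {s0, s1, s2, s3}
read b: {s0, s1, s2, s3}
read a: {s0, s1, s3}
read a: {s0, s1, s3}
Final reachable set {s0, s1, s3} has 3 states.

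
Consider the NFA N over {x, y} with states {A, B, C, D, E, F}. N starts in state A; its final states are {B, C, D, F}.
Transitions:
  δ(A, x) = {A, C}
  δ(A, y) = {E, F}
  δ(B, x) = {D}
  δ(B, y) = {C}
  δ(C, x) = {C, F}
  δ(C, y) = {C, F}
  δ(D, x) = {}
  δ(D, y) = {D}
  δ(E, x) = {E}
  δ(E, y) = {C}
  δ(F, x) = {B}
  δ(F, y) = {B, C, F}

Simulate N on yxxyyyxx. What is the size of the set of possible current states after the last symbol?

4

Start: {A}
read y: {E, F}
read x: {B, E}
read x: {D, E}
read y: {C, D}
read y: {C, D, F}
read y: {B, C, D, F}
read x: {B, C, D, F}
read x: {B, C, D, F}
Final reachable set {B, C, D, F} has 4 states.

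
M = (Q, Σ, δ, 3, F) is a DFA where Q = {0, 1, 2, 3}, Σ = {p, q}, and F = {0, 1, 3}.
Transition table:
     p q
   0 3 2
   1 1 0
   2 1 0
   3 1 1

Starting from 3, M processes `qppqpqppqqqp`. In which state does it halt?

3

3 --q--> 1
1 --p--> 1
1 --p--> 1
1 --q--> 0
0 --p--> 3
3 --q--> 1
1 --p--> 1
1 --p--> 1
1 --q--> 0
0 --q--> 2
2 --q--> 0
0 --p--> 3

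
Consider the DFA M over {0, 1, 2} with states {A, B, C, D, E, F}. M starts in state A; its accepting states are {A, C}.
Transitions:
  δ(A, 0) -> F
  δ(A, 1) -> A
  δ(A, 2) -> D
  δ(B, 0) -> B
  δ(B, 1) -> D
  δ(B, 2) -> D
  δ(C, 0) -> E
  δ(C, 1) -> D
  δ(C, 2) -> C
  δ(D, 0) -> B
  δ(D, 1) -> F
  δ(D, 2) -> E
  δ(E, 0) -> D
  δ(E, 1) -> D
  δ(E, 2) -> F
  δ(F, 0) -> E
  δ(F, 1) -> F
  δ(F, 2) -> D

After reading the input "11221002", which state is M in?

A --1--> A
A --1--> A
A --2--> D
D --2--> E
E --1--> D
D --0--> B
B --0--> B
B --2--> D

D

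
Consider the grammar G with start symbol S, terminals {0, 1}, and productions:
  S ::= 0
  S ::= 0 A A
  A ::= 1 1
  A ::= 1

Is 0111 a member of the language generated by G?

yes

S ⇒ 0AA ⇒ 01A ⇒ 0111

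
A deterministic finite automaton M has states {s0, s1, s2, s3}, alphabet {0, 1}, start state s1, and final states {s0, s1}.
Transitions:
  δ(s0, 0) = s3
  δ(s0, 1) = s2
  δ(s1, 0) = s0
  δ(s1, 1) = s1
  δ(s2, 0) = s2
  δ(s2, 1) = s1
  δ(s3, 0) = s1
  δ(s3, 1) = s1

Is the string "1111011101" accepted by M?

s1 --1--> s1
s1 --1--> s1
s1 --1--> s1
s1 --1--> s1
s1 --0--> s0
s0 --1--> s2
s2 --1--> s1
s1 --1--> s1
s1 --0--> s0
s0 --1--> s2
End in state s2, which is not an accepting state.

rejected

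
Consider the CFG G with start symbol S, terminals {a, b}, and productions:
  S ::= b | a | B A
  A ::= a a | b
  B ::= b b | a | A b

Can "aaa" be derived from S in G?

yes

S ⇒ BA ⇒ aA ⇒ aaa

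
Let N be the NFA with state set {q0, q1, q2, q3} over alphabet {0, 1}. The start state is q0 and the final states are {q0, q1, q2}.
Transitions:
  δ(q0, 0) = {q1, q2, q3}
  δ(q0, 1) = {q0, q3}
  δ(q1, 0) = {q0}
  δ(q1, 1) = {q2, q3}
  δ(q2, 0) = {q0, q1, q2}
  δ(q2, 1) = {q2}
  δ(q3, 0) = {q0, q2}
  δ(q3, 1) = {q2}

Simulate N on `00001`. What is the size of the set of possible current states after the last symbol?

Start: {q0}
read 0: {q1, q2, q3}
read 0: {q0, q1, q2}
read 0: {q0, q1, q2, q3}
read 0: {q0, q1, q2, q3}
read 1: {q0, q2, q3}
Final reachable set {q0, q2, q3} has 3 states.

3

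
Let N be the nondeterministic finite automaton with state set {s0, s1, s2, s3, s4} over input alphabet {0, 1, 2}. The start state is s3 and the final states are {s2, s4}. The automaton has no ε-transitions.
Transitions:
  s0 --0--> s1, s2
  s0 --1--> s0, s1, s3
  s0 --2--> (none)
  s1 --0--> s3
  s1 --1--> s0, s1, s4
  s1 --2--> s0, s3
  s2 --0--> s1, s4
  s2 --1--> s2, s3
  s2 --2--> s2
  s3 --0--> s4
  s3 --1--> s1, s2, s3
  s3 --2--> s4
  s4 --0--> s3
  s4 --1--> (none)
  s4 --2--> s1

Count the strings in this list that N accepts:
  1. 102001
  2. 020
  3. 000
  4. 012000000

102001: accepted
020: rejected
000: accepted
012000000: rejected

2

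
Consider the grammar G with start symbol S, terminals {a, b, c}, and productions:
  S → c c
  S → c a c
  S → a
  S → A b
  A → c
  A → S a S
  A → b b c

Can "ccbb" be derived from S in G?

no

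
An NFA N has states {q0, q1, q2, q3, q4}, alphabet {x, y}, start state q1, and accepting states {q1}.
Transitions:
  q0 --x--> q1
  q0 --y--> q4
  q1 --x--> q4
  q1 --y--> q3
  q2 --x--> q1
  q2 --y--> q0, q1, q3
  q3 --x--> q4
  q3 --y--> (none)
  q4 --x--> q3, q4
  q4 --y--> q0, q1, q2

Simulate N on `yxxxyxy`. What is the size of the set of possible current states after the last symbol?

4

Start: {q1}
read y: {q3}
read x: {q4}
read x: {q3, q4}
read x: {q3, q4}
read y: {q0, q1, q2}
read x: {q1, q4}
read y: {q0, q1, q2, q3}
Final reachable set {q0, q1, q2, q3} has 4 states.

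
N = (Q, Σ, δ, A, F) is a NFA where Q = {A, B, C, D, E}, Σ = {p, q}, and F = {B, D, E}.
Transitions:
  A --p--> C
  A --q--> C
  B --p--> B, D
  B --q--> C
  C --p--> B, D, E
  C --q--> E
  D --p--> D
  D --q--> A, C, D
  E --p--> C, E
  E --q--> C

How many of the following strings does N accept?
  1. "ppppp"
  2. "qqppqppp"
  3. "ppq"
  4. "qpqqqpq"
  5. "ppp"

5

"ppppp": accepted
"qqppqppp": accepted
"ppq": accepted
"qpqqqpq": accepted
"ppp": accepted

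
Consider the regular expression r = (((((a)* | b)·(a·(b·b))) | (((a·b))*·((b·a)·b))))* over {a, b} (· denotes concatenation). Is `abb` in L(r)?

yes

Split into 1 piece abb; each matches ((((a)*|b)·(a·(b·b)))|(((a·b))*·((b·a)·b))).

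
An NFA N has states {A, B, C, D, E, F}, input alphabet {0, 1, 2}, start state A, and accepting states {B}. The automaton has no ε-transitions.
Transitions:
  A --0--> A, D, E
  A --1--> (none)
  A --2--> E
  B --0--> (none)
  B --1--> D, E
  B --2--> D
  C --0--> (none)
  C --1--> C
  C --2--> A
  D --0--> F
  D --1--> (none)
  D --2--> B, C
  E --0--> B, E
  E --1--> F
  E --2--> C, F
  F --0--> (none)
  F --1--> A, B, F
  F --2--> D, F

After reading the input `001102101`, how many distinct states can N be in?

Start: {A}
read 0: {A, D, E}
read 0: {A, B, D, E, F}
read 1: {A, B, D, E, F}
read 1: {A, B, D, E, F}
read 0: {A, B, D, E, F}
read 2: {B, C, D, E, F}
read 1: {A, B, C, D, E, F}
read 0: {A, B, D, E, F}
read 1: {A, B, D, E, F}
Final reachable set {A, B, D, E, F} has 5 states.

5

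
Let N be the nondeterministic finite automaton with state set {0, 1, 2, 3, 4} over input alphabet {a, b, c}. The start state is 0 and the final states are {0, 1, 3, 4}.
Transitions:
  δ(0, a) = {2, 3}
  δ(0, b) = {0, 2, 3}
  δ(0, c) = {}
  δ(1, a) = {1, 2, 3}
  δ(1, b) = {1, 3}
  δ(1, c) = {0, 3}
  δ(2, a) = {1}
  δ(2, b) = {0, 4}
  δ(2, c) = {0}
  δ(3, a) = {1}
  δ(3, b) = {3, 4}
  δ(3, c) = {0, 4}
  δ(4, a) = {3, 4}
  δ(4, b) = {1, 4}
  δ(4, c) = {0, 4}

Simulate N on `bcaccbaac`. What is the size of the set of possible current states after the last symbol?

3

Start: {0}
read b: {0, 2, 3}
read c: {0, 4}
read a: {2, 3, 4}
read c: {0, 4}
read c: {0, 4}
read b: {0, 1, 2, 3, 4}
read a: {1, 2, 3, 4}
read a: {1, 2, 3, 4}
read c: {0, 3, 4}
Final reachable set {0, 3, 4} has 3 states.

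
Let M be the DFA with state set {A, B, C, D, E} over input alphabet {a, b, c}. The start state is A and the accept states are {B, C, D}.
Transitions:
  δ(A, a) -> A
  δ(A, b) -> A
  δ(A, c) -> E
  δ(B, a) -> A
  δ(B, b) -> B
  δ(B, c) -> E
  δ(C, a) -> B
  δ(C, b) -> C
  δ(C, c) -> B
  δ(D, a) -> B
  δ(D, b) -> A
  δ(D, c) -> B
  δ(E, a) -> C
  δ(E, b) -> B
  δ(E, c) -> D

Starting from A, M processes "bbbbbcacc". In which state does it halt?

E

A --b--> A
A --b--> A
A --b--> A
A --b--> A
A --b--> A
A --c--> E
E --a--> C
C --c--> B
B --c--> E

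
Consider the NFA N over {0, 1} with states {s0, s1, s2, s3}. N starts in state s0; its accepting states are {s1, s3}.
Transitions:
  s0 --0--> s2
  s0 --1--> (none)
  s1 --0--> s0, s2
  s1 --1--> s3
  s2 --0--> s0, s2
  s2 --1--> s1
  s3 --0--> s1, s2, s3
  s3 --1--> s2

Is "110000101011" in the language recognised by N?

rejected

Start: {s0}
read 1: {}
The reachable set is empty and stays empty for the remaining 11 symbols.
Reachable ∩ accepting = {} — empty.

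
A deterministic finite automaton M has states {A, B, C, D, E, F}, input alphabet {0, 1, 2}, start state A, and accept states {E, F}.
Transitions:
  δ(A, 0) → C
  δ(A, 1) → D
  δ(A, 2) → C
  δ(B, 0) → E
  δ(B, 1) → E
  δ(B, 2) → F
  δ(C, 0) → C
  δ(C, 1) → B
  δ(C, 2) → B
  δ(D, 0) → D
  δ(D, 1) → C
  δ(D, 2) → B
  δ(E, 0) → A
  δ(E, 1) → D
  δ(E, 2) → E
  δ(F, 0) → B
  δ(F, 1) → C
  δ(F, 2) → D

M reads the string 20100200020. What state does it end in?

E

A --2--> C
C --0--> C
C --1--> B
B --0--> E
E --0--> A
A --2--> C
C --0--> C
C --0--> C
C --0--> C
C --2--> B
B --0--> E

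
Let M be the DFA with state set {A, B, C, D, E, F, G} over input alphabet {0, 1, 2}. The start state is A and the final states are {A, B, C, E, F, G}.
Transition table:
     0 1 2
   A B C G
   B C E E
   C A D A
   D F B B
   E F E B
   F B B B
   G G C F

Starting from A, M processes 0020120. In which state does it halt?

C

A --0--> B
B --0--> C
C --2--> A
A --0--> B
B --1--> E
E --2--> B
B --0--> C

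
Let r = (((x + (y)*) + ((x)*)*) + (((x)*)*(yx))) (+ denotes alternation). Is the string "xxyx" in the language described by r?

The right alternative (((x)*)*(yx)) matches xxyx.

yes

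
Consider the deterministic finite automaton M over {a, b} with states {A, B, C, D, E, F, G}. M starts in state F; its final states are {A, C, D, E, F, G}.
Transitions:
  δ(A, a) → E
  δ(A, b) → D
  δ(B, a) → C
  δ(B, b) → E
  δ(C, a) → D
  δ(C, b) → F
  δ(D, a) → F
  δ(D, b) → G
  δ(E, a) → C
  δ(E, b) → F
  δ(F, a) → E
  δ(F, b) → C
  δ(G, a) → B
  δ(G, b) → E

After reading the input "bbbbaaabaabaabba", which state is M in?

F --b--> C
C --b--> F
F --b--> C
C --b--> F
F --a--> E
E --a--> C
C --a--> D
D --b--> G
G --a--> B
B --a--> C
C --b--> F
F --a--> E
E --a--> C
C --b--> F
F --b--> C
C --a--> D

D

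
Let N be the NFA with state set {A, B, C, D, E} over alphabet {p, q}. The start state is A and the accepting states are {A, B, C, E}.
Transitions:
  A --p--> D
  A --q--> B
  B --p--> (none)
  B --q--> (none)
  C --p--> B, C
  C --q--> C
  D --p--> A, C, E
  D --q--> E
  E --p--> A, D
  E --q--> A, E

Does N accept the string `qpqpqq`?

Start: {A}
read q: {B}
read p: {}
The reachable set is empty and stays empty for the remaining 4 symbols.
Reachable ∩ accepting = {} — empty.

rejected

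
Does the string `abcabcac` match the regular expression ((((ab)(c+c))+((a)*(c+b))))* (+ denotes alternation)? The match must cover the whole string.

Split into 5 pieces ab · c · ab · c · ac; each matches (((ab)(c+c))+((a)*(c+b))).

yes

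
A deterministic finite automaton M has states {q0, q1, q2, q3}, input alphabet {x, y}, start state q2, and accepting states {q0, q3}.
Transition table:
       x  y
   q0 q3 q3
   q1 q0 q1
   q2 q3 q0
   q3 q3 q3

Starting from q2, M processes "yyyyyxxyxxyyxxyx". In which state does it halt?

q2 --y--> q0
q0 --y--> q3
q3 --y--> q3
q3 --y--> q3
q3 --y--> q3
q3 --x--> q3
q3 --x--> q3
q3 --y--> q3
q3 --x--> q3
q3 --x--> q3
q3 --y--> q3
q3 --y--> q3
q3 --x--> q3
q3 --x--> q3
q3 --y--> q3
q3 --x--> q3

q3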